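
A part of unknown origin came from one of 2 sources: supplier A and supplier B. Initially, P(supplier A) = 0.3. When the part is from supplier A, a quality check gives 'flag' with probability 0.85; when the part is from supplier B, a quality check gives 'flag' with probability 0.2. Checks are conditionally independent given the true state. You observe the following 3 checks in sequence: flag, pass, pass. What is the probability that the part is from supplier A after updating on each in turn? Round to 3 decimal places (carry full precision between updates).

After 'flag': P(supplier A) = 0.85·0.3000 / (0.85·0.3000 + 0.2·0.7000) ≈ 0.6456
After 'pass': P(supplier A) = 0.15·0.6456 / (0.15·0.6456 + 0.8·0.3544) ≈ 0.2546
After 'pass': P(supplier A) = 0.15·0.2546 / (0.15·0.2546 + 0.8·0.7454) ≈ 0.0602

0.060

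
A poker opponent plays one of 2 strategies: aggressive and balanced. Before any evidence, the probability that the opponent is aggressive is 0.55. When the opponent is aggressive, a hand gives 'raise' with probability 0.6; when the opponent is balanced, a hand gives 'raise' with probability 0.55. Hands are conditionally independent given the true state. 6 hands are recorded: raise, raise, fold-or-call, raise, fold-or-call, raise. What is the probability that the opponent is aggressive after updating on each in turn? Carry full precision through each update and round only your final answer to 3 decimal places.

0.578

After 'raise': P(aggressive) = 0.6·0.5500 / (0.6·0.5500 + 0.55·0.4500) ≈ 0.5714
After 'raise': P(aggressive) = 0.6·0.5714 / (0.6·0.5714 + 0.55·0.4286) ≈ 0.5926
After 'fold-or-call': P(aggressive) = 0.4·0.5926 / (0.4·0.5926 + 0.45·0.4074) ≈ 0.5639
After 'raise': P(aggressive) = 0.6·0.5639 / (0.6·0.5639 + 0.55·0.4361) ≈ 0.5851
After 'fold-or-call': P(aggressive) = 0.4·0.5851 / (0.4·0.5851 + 0.45·0.4149) ≈ 0.5563
After 'raise': P(aggressive) = 0.6·0.5563 / (0.6·0.5563 + 0.55·0.4437) ≈ 0.5777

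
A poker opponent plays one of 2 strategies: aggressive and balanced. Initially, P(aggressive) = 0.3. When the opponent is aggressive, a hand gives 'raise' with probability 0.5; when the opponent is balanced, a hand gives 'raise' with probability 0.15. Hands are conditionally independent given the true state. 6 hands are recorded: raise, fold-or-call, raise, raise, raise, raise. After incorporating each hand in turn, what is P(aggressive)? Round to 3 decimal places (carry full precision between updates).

0.990

After 'raise': P(aggressive) = 0.5·0.3000 / (0.5·0.3000 + 0.15·0.7000) ≈ 0.5882
After 'fold-or-call': P(aggressive) = 0.5·0.5882 / (0.5·0.5882 + 0.85·0.4118) ≈ 0.4566
After 'raise': P(aggressive) = 0.5·0.4566 / (0.5·0.4566 + 0.15·0.5434) ≈ 0.7369
After 'raise': P(aggressive) = 0.5·0.7369 / (0.5·0.7369 + 0.15·0.2631) ≈ 0.9033
After 'raise': P(aggressive) = 0.5·0.9033 / (0.5·0.9033 + 0.15·0.0967) ≈ 0.9689
After 'raise': P(aggressive) = 0.5·0.9689 / (0.5·0.9689 + 0.15·0.0311) ≈ 0.9905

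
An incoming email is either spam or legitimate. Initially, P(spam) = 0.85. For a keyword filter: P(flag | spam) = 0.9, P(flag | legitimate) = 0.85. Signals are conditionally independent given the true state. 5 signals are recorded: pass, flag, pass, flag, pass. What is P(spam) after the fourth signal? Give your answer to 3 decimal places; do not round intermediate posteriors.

After 'pass': P(spam) = 0.1·0.8500 / (0.1·0.8500 + 0.15·0.1500) ≈ 0.7907
After 'flag': P(spam) = 0.9·0.7907 / (0.9·0.7907 + 0.85·0.2093) ≈ 0.8000
After 'pass': P(spam) = 0.1·0.8000 / (0.1·0.8000 + 0.15·0.2000) ≈ 0.7273
After 'flag': P(spam) = 0.9·0.7273 / (0.9·0.7273 + 0.85·0.2727) ≈ 0.7385

0.738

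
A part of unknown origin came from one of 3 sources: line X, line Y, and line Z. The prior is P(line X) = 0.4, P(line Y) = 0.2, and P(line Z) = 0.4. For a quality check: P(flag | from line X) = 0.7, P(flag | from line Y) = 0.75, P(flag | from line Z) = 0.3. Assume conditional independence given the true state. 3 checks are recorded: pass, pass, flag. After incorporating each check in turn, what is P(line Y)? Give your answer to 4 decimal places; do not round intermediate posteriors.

0.1004

Each posterior becomes the prior for the next update.
After 'pass': normaliser = 0.3·0.4000 + 0.25·0.2000 + 0.7·0.4000; P(line X) ≈ 0.2667, P(line Y) ≈ 0.1111, P(line Z) ≈ 0.6222
After 'pass': normaliser = 0.3·0.2667 + 0.25·0.1111 + 0.7·0.6222; P(line X) ≈ 0.1472, P(line Y) ≈ 0.0511, P(line Z) ≈ 0.8016
After 'flag': normaliser = 0.7·0.1472 + 0.75·0.0511 + 0.3·0.8016; P(line X) ≈ 0.2699, P(line Y) ≈ 0.1004, P(line Z) ≈ 0.6297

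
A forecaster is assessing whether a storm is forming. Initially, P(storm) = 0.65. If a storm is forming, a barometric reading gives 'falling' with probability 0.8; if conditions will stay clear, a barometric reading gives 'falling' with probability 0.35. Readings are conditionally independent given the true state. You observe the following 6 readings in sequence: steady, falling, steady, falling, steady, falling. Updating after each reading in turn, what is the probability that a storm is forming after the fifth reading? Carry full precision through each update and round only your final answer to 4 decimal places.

Each posterior becomes the prior for the next update.
After 'steady': P(storm) = 0.2·0.6500 / (0.2·0.6500 + 0.65·0.3500) ≈ 0.3636
After 'falling': P(storm) = 0.8·0.3636 / (0.8·0.3636 + 0.35·0.6364) ≈ 0.5664
After 'steady': P(storm) = 0.2·0.5664 / (0.2·0.5664 + 0.65·0.4336) ≈ 0.2867
After 'falling': P(storm) = 0.8·0.2867 / (0.8·0.2867 + 0.35·0.7133) ≈ 0.4788
After 'steady': P(storm) = 0.2·0.4788 / (0.2·0.4788 + 0.65·0.5212) ≈ 0.2204

0.2204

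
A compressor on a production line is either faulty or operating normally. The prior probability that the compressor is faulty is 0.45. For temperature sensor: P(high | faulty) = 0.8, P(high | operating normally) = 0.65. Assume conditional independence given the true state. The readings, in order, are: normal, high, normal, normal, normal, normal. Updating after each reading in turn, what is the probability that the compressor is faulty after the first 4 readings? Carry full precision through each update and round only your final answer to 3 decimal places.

Each posterior becomes the prior for the next update.
After 'normal': P(faulty) = 0.2·0.4500 / (0.2·0.4500 + 0.35·0.5500) ≈ 0.3186
After 'high': P(faulty) = 0.8·0.3186 / (0.8·0.3186 + 0.65·0.6814) ≈ 0.3653
After 'normal': P(faulty) = 0.2·0.3653 / (0.2·0.3653 + 0.35·0.6347) ≈ 0.2474
After 'normal': P(faulty) = 0.2·0.2474 / (0.2·0.2474 + 0.35·0.7526) ≈ 0.1582

0.158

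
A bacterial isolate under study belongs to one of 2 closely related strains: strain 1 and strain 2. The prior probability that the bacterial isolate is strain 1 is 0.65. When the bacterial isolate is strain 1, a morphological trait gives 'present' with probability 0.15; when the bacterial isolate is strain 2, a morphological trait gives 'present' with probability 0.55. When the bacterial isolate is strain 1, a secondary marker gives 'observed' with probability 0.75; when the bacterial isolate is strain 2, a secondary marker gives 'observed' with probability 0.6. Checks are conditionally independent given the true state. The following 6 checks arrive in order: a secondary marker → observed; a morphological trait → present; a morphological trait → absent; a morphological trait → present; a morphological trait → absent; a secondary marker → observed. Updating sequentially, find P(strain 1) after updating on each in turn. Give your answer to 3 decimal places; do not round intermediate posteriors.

0.435

After a secondary marker='observed': P(strain 1) = 0.75·0.6500 / (0.75·0.6500 + 0.6·0.3500) ≈ 0.6989
After a morphological trait='present': P(strain 1) = 0.15·0.6989 / (0.15·0.6989 + 0.55·0.3011) ≈ 0.3877
After a morphological trait='absent': P(strain 1) = 0.85·0.3877 / (0.85·0.3877 + 0.45·0.6123) ≈ 0.5446
After a morphological trait='present': P(strain 1) = 0.15·0.5446 / (0.15·0.5446 + 0.55·0.4554) ≈ 0.2459
After a morphological trait='absent': P(strain 1) = 0.85·0.2459 / (0.85·0.2459 + 0.45·0.7541) ≈ 0.3812
After a secondary marker='observed': P(strain 1) = 0.75·0.3812 / (0.75·0.3812 + 0.6·0.6188) ≈ 0.4351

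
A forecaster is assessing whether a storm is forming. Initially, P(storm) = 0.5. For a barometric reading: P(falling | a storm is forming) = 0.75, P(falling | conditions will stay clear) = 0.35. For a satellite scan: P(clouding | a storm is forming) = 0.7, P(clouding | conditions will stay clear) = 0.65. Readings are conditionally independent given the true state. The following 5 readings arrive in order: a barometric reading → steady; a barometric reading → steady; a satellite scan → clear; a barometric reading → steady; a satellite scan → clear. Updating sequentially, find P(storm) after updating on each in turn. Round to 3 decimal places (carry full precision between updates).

0.040

After a barometric reading='steady': P(storm) = 0.25·0.5000 / (0.25·0.5000 + 0.65·0.5000) ≈ 0.2778
After a barometric reading='steady': P(storm) = 0.25·0.2778 / (0.25·0.2778 + 0.65·0.7222) ≈ 0.1289
After a satellite scan='clear': P(storm) = 0.3·0.1289 / (0.3·0.1289 + 0.35·0.8711) ≈ 0.1125
After a barometric reading='steady': P(storm) = 0.25·0.1125 / (0.25·0.1125 + 0.65·0.8875) ≈ 0.0465
After a satellite scan='clear': P(storm) = 0.3·0.0465 / (0.3·0.0465 + 0.35·0.9535) ≈ 0.0401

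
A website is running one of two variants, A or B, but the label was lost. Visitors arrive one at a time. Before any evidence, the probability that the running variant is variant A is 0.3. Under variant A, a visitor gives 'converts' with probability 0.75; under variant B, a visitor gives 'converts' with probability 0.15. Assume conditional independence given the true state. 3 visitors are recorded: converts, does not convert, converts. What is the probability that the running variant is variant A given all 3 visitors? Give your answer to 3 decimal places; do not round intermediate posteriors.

After 'converts': P(A) = 0.75·0.3000 / (0.75·0.3000 + 0.15·0.7000) ≈ 0.6818
After 'does not convert': P(A) = 0.25·0.6818 / (0.25·0.6818 + 0.85·0.3182) ≈ 0.3866
After 'converts': P(A) = 0.75·0.3866 / (0.75·0.3866 + 0.15·0.6134) ≈ 0.7591

0.759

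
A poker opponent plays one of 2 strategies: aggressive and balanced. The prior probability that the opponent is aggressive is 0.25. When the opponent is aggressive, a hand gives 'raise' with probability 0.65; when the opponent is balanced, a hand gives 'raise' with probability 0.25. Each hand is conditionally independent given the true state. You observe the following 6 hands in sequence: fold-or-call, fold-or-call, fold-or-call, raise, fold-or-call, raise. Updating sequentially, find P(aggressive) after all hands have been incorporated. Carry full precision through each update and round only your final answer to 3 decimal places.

0.097

After 'fold-or-call': P(aggressive) = 0.35·0.2500 / (0.35·0.2500 + 0.75·0.7500) ≈ 0.1346
After 'fold-or-call': P(aggressive) = 0.35·0.1346 / (0.35·0.1346 + 0.75·0.8654) ≈ 0.0677
After 'fold-or-call': P(aggressive) = 0.35·0.0677 / (0.35·0.0677 + 0.75·0.9323) ≈ 0.0328
After 'raise': P(aggressive) = 0.65·0.0328 / (0.65·0.0328 + 0.25·0.9672) ≈ 0.0809
After 'fold-or-call': P(aggressive) = 0.35·0.0809 / (0.35·0.0809 + 0.75·0.9191) ≈ 0.0395
After 'raise': P(aggressive) = 0.65·0.0395 / (0.65·0.0395 + 0.25·0.9605) ≈ 0.0966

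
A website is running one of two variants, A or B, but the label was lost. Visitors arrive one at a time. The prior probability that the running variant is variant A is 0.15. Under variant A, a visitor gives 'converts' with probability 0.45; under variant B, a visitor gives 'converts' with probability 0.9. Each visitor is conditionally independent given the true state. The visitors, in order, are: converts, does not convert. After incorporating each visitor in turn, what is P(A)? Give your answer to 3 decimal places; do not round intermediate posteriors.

0.327

Apply Bayes' rule sequentially, carrying P(A) forward.
After 'converts': P(A) = 0.45·0.1500 / (0.45·0.1500 + 0.9·0.8500) ≈ 0.0811
After 'does not convert': P(A) = 0.55·0.0811 / (0.55·0.0811 + 0.1·0.9189) ≈ 0.3267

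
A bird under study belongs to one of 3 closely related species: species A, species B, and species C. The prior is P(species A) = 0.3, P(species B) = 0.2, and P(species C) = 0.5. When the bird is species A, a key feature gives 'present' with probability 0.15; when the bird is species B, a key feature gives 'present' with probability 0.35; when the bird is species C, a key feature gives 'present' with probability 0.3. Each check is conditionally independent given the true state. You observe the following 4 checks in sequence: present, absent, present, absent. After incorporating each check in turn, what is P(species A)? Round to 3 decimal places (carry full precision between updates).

Apply Bayes' rule sequentially, carrying P(species A) forward.
After 'present': normaliser = 0.15·0.3000 + 0.35·0.2000 + 0.3·0.5000; P(species A) ≈ 0.1698, P(species B) ≈ 0.2642, P(species C) ≈ 0.5660
After 'absent': normaliser = 0.85·0.1698 + 0.65·0.2642 + 0.7·0.5660; P(species A) ≈ 0.2026, P(species B) ≈ 0.2411, P(species C) ≈ 0.5563
After 'present': normaliser = 0.15·0.2026 + 0.35·0.2411 + 0.3·0.5563; P(species A) ≈ 0.1079, P(species B) ≈ 0.2996, P(species C) ≈ 0.5925
After 'absent': normaliser = 0.85·0.1079 + 0.65·0.2996 + 0.7·0.5925; P(species A) ≈ 0.1308, P(species B) ≈ 0.2777, P(species C) ≈ 0.5915

0.131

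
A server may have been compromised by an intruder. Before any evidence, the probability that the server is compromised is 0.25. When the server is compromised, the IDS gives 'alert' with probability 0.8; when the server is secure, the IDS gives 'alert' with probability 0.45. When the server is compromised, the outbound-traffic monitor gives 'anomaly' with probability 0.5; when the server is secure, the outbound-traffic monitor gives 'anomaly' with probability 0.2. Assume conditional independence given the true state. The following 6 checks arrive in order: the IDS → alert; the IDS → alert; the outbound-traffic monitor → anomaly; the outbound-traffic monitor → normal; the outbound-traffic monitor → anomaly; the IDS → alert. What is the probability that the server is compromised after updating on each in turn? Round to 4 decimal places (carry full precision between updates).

0.8797

Apply Bayes' rule sequentially, carrying P(compromised) forward.
After the IDS='alert': P(compromised) = 0.8·0.2500 / (0.8·0.2500 + 0.45·0.7500) ≈ 0.3721
After the IDS='alert': P(compromised) = 0.8·0.3721 / (0.8·0.3721 + 0.45·0.6279) ≈ 0.5130
After the outbound-traffic monitor='anomaly': P(compromised) = 0.5·0.5130 / (0.5·0.5130 + 0.2·0.4870) ≈ 0.7248
After the outbound-traffic monitor='normal': P(compromised) = 0.5·0.7248 / (0.5·0.7248 + 0.8·0.2752) ≈ 0.6221
After the outbound-traffic monitor='anomaly': P(compromised) = 0.5·0.6221 / (0.5·0.6221 + 0.2·0.3779) ≈ 0.8045
After the IDS='alert': P(compromised) = 0.8·0.8045 / (0.8·0.8045 + 0.45·0.1955) ≈ 0.8797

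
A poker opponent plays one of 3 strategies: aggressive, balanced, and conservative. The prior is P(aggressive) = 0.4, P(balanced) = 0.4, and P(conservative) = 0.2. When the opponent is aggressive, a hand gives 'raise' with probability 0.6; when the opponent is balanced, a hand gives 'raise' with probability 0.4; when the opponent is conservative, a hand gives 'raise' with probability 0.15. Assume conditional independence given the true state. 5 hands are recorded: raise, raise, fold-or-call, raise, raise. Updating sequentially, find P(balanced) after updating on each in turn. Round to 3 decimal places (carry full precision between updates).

0.228

After 'raise': normaliser = 0.6·0.4000 + 0.4·0.4000 + 0.15·0.2000; P(aggressive) ≈ 0.5581, P(balanced) ≈ 0.3721, P(conservative) ≈ 0.0698
After 'raise': normaliser = 0.6·0.5581 + 0.4·0.3721 + 0.15·0.0698; P(aggressive) ≈ 0.6776, P(balanced) ≈ 0.3012, P(conservative) ≈ 0.0212
After 'fold-or-call': normaliser = 0.4·0.6776 + 0.6·0.3012 + 0.85·0.0212; P(aggressive) ≈ 0.5770, P(balanced) ≈ 0.3847, P(conservative) ≈ 0.0383
After 'raise': normaliser = 0.6·0.5770 + 0.4·0.3847 + 0.15·0.0383; P(aggressive) ≈ 0.6844, P(balanced) ≈ 0.3042, P(conservative) ≈ 0.0114
After 'raise': normaliser = 0.6·0.6844 + 0.4·0.3042 + 0.15·0.0114; P(aggressive) ≈ 0.7690, P(balanced) ≈ 0.2278, P(conservative) ≈ 0.0032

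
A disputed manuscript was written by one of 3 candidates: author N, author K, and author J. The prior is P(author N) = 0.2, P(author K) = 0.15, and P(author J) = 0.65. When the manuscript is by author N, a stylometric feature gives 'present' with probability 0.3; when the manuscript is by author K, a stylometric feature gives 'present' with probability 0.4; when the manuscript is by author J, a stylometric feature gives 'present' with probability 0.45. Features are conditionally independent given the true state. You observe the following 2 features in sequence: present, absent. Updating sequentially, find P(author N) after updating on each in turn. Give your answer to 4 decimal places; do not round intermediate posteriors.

0.1758

After 'present': normaliser = 0.3·0.2000 + 0.4·0.1500 + 0.45·0.6500; P(author N) ≈ 0.1455, P(author K) ≈ 0.1455, P(author J) ≈ 0.7091
After 'absent': normaliser = 0.7·0.1455 + 0.6·0.1455 + 0.55·0.7091; P(author N) ≈ 0.1758, P(author K) ≈ 0.1507, P(author J) ≈ 0.6735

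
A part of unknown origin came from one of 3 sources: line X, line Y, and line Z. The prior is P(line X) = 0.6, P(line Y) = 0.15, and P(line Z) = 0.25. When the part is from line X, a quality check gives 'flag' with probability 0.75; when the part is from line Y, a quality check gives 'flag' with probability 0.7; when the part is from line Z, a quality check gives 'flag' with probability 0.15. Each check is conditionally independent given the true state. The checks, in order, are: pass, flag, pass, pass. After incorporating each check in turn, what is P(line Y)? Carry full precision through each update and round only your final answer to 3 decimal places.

0.086

After 'pass': normaliser = 0.25·0.6000 + 0.3·0.1500 + 0.85·0.2500; P(line X) ≈ 0.3681, P(line Y) ≈ 0.1104, P(line Z) ≈ 0.5215
After 'flag': normaliser = 0.75·0.3681 + 0.7·0.1104 + 0.15·0.5215; P(line X) ≈ 0.6397, P(line Y) ≈ 0.1791, P(line Z) ≈ 0.1812
After 'pass': normaliser = 0.25·0.6397 + 0.3·0.1791 + 0.85·0.1812; P(line X) ≈ 0.4349, P(line Y) ≈ 0.1461, P(line Z) ≈ 0.4190
After 'pass': normaliser = 0.25·0.4349 + 0.3·0.1461 + 0.85·0.4190; P(line X) ≈ 0.2137, P(line Y) ≈ 0.0862, P(line Z) ≈ 0.7001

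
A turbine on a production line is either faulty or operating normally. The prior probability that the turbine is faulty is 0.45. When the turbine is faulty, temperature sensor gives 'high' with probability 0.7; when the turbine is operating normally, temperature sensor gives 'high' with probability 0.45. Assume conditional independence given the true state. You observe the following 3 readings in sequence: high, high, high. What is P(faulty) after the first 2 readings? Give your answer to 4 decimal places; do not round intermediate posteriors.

After 'high': P(faulty) = 0.7·0.4500 / (0.7·0.4500 + 0.45·0.5500) ≈ 0.5600
After 'high': P(faulty) = 0.7·0.5600 / (0.7·0.5600 + 0.45·0.4400) ≈ 0.6644

0.6644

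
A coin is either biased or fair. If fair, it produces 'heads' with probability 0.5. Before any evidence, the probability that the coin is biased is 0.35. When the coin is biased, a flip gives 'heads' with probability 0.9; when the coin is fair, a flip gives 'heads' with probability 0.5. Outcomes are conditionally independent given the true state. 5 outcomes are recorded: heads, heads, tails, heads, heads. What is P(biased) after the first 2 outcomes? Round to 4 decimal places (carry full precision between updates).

0.6357

After 'heads': P(biased) = 0.9·0.3500 / (0.9·0.3500 + 0.5·0.6500) ≈ 0.4922
After 'heads': P(biased) = 0.9·0.4922 / (0.9·0.4922 + 0.5·0.5078) ≈ 0.6357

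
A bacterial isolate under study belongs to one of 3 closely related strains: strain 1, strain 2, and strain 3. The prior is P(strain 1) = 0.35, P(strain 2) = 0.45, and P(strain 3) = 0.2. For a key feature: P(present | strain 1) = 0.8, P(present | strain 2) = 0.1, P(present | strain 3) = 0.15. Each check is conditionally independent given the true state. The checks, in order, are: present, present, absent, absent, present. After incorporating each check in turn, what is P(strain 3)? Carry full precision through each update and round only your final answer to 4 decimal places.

0.0608

After 'present': normaliser = 0.8·0.3500 + 0.1·0.4500 + 0.15·0.2000; P(strain 1) ≈ 0.7887, P(strain 2) ≈ 0.1268, P(strain 3) ≈ 0.0845
After 'present': normaliser = 0.8·0.7887 + 0.1·0.1268 + 0.15·0.0845; P(strain 1) ≈ 0.9614, P(strain 2) ≈ 0.0193, P(strain 3) ≈ 0.0193
After 'absent': normaliser = 0.2·0.9614 + 0.9·0.0193 + 0.85·0.0193; P(strain 1) ≈ 0.8505, P(strain 2) ≈ 0.0769, P(strain 3) ≈ 0.0726
After 'absent': normaliser = 0.2·0.8505 + 0.9·0.0769 + 0.85·0.0726; P(strain 1) ≈ 0.5651, P(strain 2) ≈ 0.2299, P(strain 3) ≈ 0.2050
After 'present': normaliser = 0.8·0.5651 + 0.1·0.2299 + 0.15·0.2050; P(strain 1) ≈ 0.8937, P(strain 2) ≈ 0.0454, P(strain 3) ≈ 0.0608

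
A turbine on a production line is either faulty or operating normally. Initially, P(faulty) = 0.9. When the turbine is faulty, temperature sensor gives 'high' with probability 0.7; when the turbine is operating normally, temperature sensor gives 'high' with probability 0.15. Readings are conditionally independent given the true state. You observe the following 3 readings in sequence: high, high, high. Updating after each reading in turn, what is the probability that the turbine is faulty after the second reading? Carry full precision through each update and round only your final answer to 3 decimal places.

0.995

Each posterior becomes the prior for the next update.
After 'high': P(faulty) = 0.7·0.9000 / (0.7·0.9000 + 0.15·0.1000) ≈ 0.9767
After 'high': P(faulty) = 0.7·0.9767 / (0.7·0.9767 + 0.15·0.0233) ≈ 0.9949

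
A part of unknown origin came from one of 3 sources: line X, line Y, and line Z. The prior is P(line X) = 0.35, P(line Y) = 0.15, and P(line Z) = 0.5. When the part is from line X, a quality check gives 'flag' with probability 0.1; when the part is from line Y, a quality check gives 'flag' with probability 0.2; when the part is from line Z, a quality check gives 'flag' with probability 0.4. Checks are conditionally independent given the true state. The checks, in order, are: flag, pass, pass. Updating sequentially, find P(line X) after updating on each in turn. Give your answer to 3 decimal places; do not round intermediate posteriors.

0.237

After 'flag': normaliser = 0.1·0.3500 + 0.2·0.1500 + 0.4·0.5000; P(line X) ≈ 0.1321, P(line Y) ≈ 0.1132, P(line Z) ≈ 0.7547
After 'pass': normaliser = 0.9·0.1321 + 0.8·0.1132 + 0.6·0.7547; P(line X) ≈ 0.1795, P(line Y) ≈ 0.1368, P(line Z) ≈ 0.6838
After 'pass': normaliser = 0.9·0.1795 + 0.8·0.1368 + 0.6·0.6838; P(line X) ≈ 0.2371, P(line Y) ≈ 0.1606, P(line Z) ≈ 0.6023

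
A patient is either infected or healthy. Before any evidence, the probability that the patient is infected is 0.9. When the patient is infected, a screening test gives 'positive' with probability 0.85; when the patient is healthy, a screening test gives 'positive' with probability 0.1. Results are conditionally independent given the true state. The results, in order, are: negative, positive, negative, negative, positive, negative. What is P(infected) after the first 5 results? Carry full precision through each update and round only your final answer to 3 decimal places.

Each posterior becomes the prior for the next update.
After 'negative': P(infected) = 0.15·0.9000 / (0.15·0.9000 + 0.9·0.1000) ≈ 0.6000
After 'positive': P(infected) = 0.85·0.6000 / (0.85·0.6000 + 0.1·0.4000) ≈ 0.9273
After 'negative': P(infected) = 0.15·0.9273 / (0.15·0.9273 + 0.9·0.0727) ≈ 0.6800
After 'negative': P(infected) = 0.15·0.6800 / (0.15·0.6800 + 0.9·0.3200) ≈ 0.2615
After 'positive': P(infected) = 0.85·0.2615 / (0.85·0.2615 + 0.1·0.7385) ≈ 0.7506

0.751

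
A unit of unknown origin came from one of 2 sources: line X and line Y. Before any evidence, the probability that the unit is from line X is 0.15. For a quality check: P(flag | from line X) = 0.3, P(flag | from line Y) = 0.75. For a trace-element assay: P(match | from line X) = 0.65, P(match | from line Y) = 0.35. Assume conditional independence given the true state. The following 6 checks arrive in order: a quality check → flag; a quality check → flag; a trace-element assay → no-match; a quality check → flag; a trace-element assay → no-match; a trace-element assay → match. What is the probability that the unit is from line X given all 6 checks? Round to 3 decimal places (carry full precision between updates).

0.006

After a quality check='flag': P(line X) = 0.3·0.1500 / (0.3·0.1500 + 0.75·0.8500) ≈ 0.0659
After a quality check='flag': P(line X) = 0.3·0.0659 / (0.3·0.0659 + 0.75·0.9341) ≈ 0.0275
After a trace-element assay='no-match': P(line X) = 0.35·0.0275 / (0.35·0.0275 + 0.65·0.9725) ≈ 0.0150
After a quality check='flag': P(line X) = 0.3·0.0150 / (0.3·0.0150 + 0.75·0.9850) ≈ 0.0060
After a trace-element assay='no-match': P(line X) = 0.35·0.0060 / (0.35·0.0060 + 0.65·0.9940) ≈ 0.0033
After a trace-element assay='match': P(line X) = 0.65·0.0033 / (0.65·0.0033 + 0.35·0.9967) ≈ 0.0060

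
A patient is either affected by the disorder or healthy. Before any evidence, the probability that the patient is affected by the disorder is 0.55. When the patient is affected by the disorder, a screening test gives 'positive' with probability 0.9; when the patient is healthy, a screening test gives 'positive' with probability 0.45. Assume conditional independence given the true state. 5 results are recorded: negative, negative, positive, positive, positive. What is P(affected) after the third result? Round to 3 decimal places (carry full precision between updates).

Each posterior becomes the prior for the next update.
After 'negative': P(affected) = 0.1·0.5500 / (0.1·0.5500 + 0.55·0.4500) ≈ 0.1818
After 'negative': P(affected) = 0.1·0.1818 / (0.1·0.1818 + 0.55·0.8182) ≈ 0.0388
After 'positive': P(affected) = 0.9·0.0388 / (0.9·0.0388 + 0.45·0.9612) ≈ 0.0748

0.075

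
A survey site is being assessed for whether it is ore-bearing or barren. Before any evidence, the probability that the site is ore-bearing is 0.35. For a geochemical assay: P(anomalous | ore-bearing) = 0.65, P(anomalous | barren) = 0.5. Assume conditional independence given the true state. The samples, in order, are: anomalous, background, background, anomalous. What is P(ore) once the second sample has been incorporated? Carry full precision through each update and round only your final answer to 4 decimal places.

0.3289

After 'anomalous': P(ore) = 0.65·0.3500 / (0.65·0.3500 + 0.5·0.6500) ≈ 0.4118
After 'background': P(ore) = 0.35·0.4118 / (0.35·0.4118 + 0.5·0.5882) ≈ 0.3289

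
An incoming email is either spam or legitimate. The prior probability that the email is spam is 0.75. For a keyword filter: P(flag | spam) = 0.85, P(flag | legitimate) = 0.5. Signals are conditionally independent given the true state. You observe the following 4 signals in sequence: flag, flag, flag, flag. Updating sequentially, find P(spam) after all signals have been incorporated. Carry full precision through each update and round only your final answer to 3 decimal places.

After 'flag': P(spam) = 0.85·0.7500 / (0.85·0.7500 + 0.5·0.2500) ≈ 0.8361
After 'flag': P(spam) = 0.85·0.8361 / (0.85·0.8361 + 0.5·0.1639) ≈ 0.8966
After 'flag': P(spam) = 0.85·0.8966 / (0.85·0.8966 + 0.5·0.1034) ≈ 0.9365
After 'flag': P(spam) = 0.85·0.9365 / (0.85·0.9365 + 0.5·0.0635) ≈ 0.9616

0.962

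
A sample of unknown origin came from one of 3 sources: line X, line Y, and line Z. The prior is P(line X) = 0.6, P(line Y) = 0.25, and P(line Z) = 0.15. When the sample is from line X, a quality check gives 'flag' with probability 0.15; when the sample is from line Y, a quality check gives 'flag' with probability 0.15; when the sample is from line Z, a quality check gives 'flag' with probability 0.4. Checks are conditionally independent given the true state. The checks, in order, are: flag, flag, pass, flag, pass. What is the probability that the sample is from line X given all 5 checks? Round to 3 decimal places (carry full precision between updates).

After 'flag': normaliser = 0.15·0.6000 + 0.15·0.2500 + 0.4·0.1500; P(line X) ≈ 0.4800, P(line Y) ≈ 0.2000, P(line Z) ≈ 0.3200
After 'flag': normaliser = 0.15·0.4800 + 0.15·0.2000 + 0.4·0.3200; P(line X) ≈ 0.3130, P(line Y) ≈ 0.1304, P(line Z) ≈ 0.5565
After 'pass': normaliser = 0.85·0.3130 + 0.85·0.1304 + 0.6·0.5565; P(line X) ≈ 0.3743, P(line Y) ≈ 0.1560, P(line Z) ≈ 0.4697
After 'flag': normaliser = 0.15·0.3743 + 0.15·0.1560 + 0.4·0.4697; P(line X) ≈ 0.2099, P(line Y) ≈ 0.0875, P(line Z) ≈ 0.7026
After 'pass': normaliser = 0.85·0.2099 + 0.85·0.0875 + 0.6·0.7026; P(line X) ≈ 0.2646, P(line Y) ≈ 0.1103, P(line Z) ≈ 0.6251

0.265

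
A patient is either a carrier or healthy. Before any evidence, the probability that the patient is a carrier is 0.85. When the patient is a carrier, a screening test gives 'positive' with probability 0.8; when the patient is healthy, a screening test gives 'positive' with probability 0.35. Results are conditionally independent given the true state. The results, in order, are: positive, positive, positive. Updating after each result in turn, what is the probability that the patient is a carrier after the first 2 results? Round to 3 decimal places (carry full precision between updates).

0.967

After 'positive': P(carrier) = 0.8·0.8500 / (0.8·0.8500 + 0.35·0.1500) ≈ 0.9283
After 'positive': P(carrier) = 0.8·0.9283 / (0.8·0.9283 + 0.35·0.0717) ≈ 0.9673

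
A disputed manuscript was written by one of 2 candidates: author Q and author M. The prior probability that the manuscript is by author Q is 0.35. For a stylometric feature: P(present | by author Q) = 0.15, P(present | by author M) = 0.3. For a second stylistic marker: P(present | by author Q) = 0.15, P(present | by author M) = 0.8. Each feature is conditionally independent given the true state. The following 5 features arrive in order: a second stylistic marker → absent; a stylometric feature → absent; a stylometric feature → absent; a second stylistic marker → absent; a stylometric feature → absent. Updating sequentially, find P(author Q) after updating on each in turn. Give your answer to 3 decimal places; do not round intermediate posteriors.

0.946

After a second stylistic marker='absent': P(author Q) = 0.85·0.3500 / (0.85·0.3500 + 0.2·0.6500) ≈ 0.6959
After a stylometric feature='absent': P(author Q) = 0.85·0.6959 / (0.85·0.6959 + 0.7·0.3041) ≈ 0.7354
After a stylometric feature='absent': P(author Q) = 0.85·0.7354 / (0.85·0.7354 + 0.7·0.2646) ≈ 0.7714
After a second stylistic marker='absent': P(author Q) = 0.85·0.7714 / (0.85·0.7714 + 0.2·0.2286) ≈ 0.9348
After a stylometric feature='absent': P(author Q) = 0.85·0.9348 / (0.85·0.9348 + 0.7·0.0652) ≈ 0.9457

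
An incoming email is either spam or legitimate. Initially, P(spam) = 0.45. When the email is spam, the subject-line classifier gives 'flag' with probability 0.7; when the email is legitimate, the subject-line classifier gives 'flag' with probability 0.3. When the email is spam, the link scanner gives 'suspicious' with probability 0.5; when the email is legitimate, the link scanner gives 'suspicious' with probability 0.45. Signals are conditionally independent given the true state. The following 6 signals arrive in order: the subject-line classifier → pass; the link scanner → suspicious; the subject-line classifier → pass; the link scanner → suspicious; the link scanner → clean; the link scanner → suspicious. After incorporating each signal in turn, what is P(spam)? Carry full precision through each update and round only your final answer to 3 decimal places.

0.158

Apply Bayes' rule sequentially, carrying P(spam) forward.
After the subject-line classifier='pass': P(spam) = 0.3·0.4500 / (0.3·0.4500 + 0.7·0.5500) ≈ 0.2596
After the link scanner='suspicious': P(spam) = 0.5·0.2596 / (0.5·0.2596 + 0.45·0.7404) ≈ 0.2804
After the subject-line classifier='pass': P(spam) = 0.3·0.2804 / (0.3·0.2804 + 0.7·0.7196) ≈ 0.1431
After the link scanner='suspicious': P(spam) = 0.5·0.1431 / (0.5·0.1431 + 0.45·0.8569) ≈ 0.1565
After the link scanner='clean': P(spam) = 0.5·0.1565 / (0.5·0.1565 + 0.55·0.8435) ≈ 0.1443
After the link scanner='suspicious': P(spam) = 0.5·0.1443 / (0.5·0.1443 + 0.45·0.8557) ≈ 0.1578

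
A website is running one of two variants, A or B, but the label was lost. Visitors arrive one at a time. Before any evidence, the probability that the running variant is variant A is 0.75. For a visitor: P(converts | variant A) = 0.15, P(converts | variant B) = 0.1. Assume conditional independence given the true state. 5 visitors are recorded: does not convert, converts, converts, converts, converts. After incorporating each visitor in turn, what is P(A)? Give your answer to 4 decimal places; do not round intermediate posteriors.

After 'does not convert': P(A) = 0.85·0.7500 / (0.85·0.7500 + 0.9·0.2500) ≈ 0.7391
After 'converts': P(A) = 0.15·0.7391 / (0.15·0.7391 + 0.1·0.2609) ≈ 0.8095
After 'converts': P(A) = 0.15·0.8095 / (0.15·0.8095 + 0.1·0.1905) ≈ 0.8644
After 'converts': P(A) = 0.15·0.8644 / (0.15·0.8644 + 0.1·0.1356) ≈ 0.9053
After 'converts': P(A) = 0.15·0.9053 / (0.15·0.9053 + 0.1·0.0947) ≈ 0.9348

0.9348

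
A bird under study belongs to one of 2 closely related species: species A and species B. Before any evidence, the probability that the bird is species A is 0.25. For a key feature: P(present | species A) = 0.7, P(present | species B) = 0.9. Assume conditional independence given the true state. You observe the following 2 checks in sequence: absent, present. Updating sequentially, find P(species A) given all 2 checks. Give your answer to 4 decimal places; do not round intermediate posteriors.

Apply Bayes' rule sequentially, carrying P(species A) forward.
After 'absent': P(species A) = 0.3·0.2500 / (0.3·0.2500 + 0.1·0.7500) ≈ 0.5000
After 'present': P(species A) = 0.7·0.5000 / (0.7·0.5000 + 0.9·0.5000) ≈ 0.4375

0.4375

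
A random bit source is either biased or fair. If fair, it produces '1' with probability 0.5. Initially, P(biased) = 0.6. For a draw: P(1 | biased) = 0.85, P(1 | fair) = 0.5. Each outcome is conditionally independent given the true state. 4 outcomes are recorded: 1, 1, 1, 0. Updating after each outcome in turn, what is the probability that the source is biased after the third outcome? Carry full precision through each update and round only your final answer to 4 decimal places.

0.8805

Apply Bayes' rule sequentially, carrying P(biased) forward.
After '1': P(biased) = 0.85·0.6000 / (0.85·0.6000 + 0.5·0.4000) ≈ 0.7183
After '1': P(biased) = 0.85·0.7183 / (0.85·0.7183 + 0.5·0.2817) ≈ 0.8126
After '1': P(biased) = 0.85·0.8126 / (0.85·0.8126 + 0.5·0.1874) ≈ 0.8805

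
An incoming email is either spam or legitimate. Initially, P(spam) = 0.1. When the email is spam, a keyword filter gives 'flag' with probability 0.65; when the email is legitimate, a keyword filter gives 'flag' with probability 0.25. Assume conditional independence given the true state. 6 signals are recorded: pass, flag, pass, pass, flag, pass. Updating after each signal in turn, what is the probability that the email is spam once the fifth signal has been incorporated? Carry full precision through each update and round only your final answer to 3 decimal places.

0.071

After 'pass': P(spam) = 0.35·0.1000 / (0.35·0.1000 + 0.75·0.9000) ≈ 0.0493
After 'flag': P(spam) = 0.65·0.0493 / (0.65·0.0493 + 0.25·0.9507) ≈ 0.1188
After 'pass': P(spam) = 0.35·0.1188 / (0.35·0.1188 + 0.75·0.8812) ≈ 0.0592
After 'pass': P(spam) = 0.35·0.0592 / (0.35·0.0592 + 0.75·0.9408) ≈ 0.0285
After 'flag': P(spam) = 0.65·0.0285 / (0.65·0.0285 + 0.25·0.9715) ≈ 0.0709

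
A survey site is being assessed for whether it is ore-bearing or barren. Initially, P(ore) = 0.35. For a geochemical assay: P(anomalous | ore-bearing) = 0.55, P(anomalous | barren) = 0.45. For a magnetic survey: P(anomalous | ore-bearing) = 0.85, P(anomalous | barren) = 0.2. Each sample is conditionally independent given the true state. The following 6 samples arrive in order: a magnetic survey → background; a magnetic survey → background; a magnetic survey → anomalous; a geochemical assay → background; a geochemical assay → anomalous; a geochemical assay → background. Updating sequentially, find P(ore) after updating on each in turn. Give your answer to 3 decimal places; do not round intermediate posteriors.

0.062

After a magnetic survey='background': P(ore) = 0.15·0.3500 / (0.15·0.3500 + 0.8·0.6500) ≈ 0.0917
After a magnetic survey='background': P(ore) = 0.15·0.0917 / (0.15·0.0917 + 0.8·0.9083) ≈ 0.0186
After a magnetic survey='anomalous': P(ore) = 0.85·0.0186 / (0.85·0.0186 + 0.2·0.9814) ≈ 0.0745
After a geochemical assay='background': P(ore) = 0.45·0.0745 / (0.45·0.0745 + 0.55·0.9255) ≈ 0.0618
After a geochemical assay='anomalous': P(ore) = 0.55·0.0618 / (0.55·0.0618 + 0.45·0.9382) ≈ 0.0745
After a geochemical assay='background': P(ore) = 0.45·0.0745 / (0.45·0.0745 + 0.55·0.9255) ≈ 0.0618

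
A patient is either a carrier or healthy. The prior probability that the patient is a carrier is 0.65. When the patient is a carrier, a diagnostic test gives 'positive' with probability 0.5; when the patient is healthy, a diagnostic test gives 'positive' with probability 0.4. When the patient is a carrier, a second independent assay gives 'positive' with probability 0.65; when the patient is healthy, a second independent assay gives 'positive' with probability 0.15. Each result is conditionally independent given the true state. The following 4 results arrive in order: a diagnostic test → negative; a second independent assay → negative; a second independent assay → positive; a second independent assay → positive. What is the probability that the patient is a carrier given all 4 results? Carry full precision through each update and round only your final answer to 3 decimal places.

After a diagnostic test='negative': P(carrier) = 0.5·0.6500 / (0.5·0.6500 + 0.6·0.3500) ≈ 0.6075
After a second independent assay='negative': P(carrier) = 0.35·0.6075 / (0.35·0.6075 + 0.85·0.3925) ≈ 0.3892
After a second independent assay='positive': P(carrier) = 0.65·0.3892 / (0.65·0.3892 + 0.15·0.6108) ≈ 0.7341
After a second independent assay='positive': P(carrier) = 0.65·0.7341 / (0.65·0.7341 + 0.15·0.2659) ≈ 0.9229

0.923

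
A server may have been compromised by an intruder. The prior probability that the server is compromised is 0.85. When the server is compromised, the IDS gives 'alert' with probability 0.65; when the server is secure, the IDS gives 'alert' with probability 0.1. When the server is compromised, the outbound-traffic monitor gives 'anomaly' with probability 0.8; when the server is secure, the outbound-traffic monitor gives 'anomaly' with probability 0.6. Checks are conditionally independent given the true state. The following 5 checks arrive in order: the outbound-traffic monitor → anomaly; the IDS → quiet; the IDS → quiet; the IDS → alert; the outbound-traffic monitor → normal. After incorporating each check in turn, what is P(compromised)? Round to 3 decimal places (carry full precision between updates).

After the outbound-traffic monitor='anomaly': P(compromised) = 0.8·0.8500 / (0.8·0.8500 + 0.6·0.1500) ≈ 0.8831
After the IDS='quiet': P(compromised) = 0.35·0.8831 / (0.35·0.8831 + 0.9·0.1169) ≈ 0.7461
After the IDS='quiet': P(compromised) = 0.35·0.7461 / (0.35·0.7461 + 0.9·0.2539) ≈ 0.5333
After the IDS='alert': P(compromised) = 0.65·0.5333 / (0.65·0.5333 + 0.1·0.4667) ≈ 0.8813
After the outbound-traffic monitor='normal': P(compromised) = 0.2·0.8813 / (0.2·0.8813 + 0.4·0.1187) ≈ 0.7879

0.788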